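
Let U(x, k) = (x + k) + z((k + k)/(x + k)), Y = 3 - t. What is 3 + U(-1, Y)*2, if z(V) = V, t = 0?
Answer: 13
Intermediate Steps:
Y = 3 (Y = 3 - 1*0 = 3 + 0 = 3)
U(x, k) = k + x + 2*k/(k + x) (U(x, k) = (x + k) + (k + k)/(x + k) = (k + x) + (2*k)/(k + x) = (k + x) + 2*k/(k + x) = k + x + 2*k/(k + x))
3 + U(-1, Y)*2 = 3 + (3 - 1 + 2*3/(3 - 1))*2 = 3 + (3 - 1 + 2*3/2)*2 = 3 + (3 - 1 + 2*3*(1/2))*2 = 3 + (3 - 1 + 3)*2 = 3 + 5*2 = 3 + 10 = 13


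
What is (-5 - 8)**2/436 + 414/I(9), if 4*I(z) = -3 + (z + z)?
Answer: 241517/2180 ≈ 110.79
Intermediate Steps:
I(z) = -3/4 + z/2 (I(z) = (-3 + (z + z))/4 = (-3 + 2*z)/4 = -3/4 + z/2)
(-5 - 8)**2/436 + 414/I(9) = (-5 - 8)**2/436 + 414/(-3/4 + (1/2)*9) = (-13)**2*(1/436) + 414/(-3/4 + 9/2) = 169*(1/436) + 414/(15/4) = 169/436 + 414*(4/15) = 169/436 + 552/5 = 241517/2180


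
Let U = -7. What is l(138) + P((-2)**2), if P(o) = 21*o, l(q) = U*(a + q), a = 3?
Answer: -903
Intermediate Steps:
l(q) = -21 - 7*q (l(q) = -7*(3 + q) = -21 - 7*q)
l(138) + P((-2)**2) = (-21 - 7*138) + 21*(-2)**2 = (-21 - 966) + 21*4 = -987 + 84 = -903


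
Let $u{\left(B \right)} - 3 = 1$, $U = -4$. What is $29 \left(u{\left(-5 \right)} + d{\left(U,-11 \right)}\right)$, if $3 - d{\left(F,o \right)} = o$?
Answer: $522$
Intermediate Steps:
$d{\left(F,o \right)} = 3 - o$
$u{\left(B \right)} = 4$ ($u{\left(B \right)} = 3 + 1 = 4$)
$29 \left(u{\left(-5 \right)} + d{\left(U,-11 \right)}\right) = 29 \left(4 + \left(3 - -11\right)\right) = 29 \left(4 + \left(3 + 11\right)\right) = 29 \left(4 + 14\right) = 29 \cdot 18 = 522$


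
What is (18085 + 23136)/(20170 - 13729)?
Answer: 41221/6441 ≈ 6.3998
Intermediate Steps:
(18085 + 23136)/(20170 - 13729) = 41221/6441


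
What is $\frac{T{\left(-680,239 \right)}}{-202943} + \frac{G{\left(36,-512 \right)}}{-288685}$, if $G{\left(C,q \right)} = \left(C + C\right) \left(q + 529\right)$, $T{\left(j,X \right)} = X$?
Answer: $- \frac{317397947}{58586599955} \approx -0.0054176$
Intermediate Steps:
$G{\left(C,q \right)} = 2 C \left(529 + q\right)$
$\frac{T{\left(-680,239 \right)}}{-202943} + \frac{G{\left(36,-512 \right)}}{-288685} = \frac{239}{-202943} + \frac{2 \cdot 36 \left(529 - 512\right)}{-288685} = 239 \left(- \frac{1}{202943}\right) + 2 \cdot 36 \cdot 17 \left(- \frac{1}{288685}\right) = - \frac{239}{202943} + 1224 \left(- \frac{1}{288685}\right) = - \frac{239}{202943} - \frac{1224}{288685} = - \frac{317397947}{58586599955}$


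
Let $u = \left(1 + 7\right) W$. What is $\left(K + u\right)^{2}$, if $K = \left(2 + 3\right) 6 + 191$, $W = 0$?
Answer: $48841$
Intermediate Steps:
$K = 221$ ($K = 5 \cdot 6 + 191 = 30 + 191 = 221$)
$u = 0$ ($u = \left(1 + 7\right) 0 = 8 \cdot 0 = 0$)
$\left(K + u\right)^{2} = \left(221 + 0\right)^{2} = 221^{2} = 48841$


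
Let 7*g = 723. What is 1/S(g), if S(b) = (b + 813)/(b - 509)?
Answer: -1420/3207 ≈ -0.44278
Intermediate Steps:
g = 723/7 (g = (⅐)*723 = 723/7 ≈ 103.29)
S(b) = (813 + b)/(-509 + b)
1/S(g) = 1/((813 + 723/7)/(-509 + 723/7)) = 1/((6414/7)/(-2840/7)) = 1/(-7/2840*6414/7) = 1/(-3207/1420) = -1420/3207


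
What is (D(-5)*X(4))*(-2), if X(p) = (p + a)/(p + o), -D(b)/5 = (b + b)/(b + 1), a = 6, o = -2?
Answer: 125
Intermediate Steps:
D(b) = -10*b/(1 + b) (D(b) = -5*(b + b)/(b + 1) = -5*2*b/(1 + b) = -10*b/(1 + b))
X(p) = (6 + p)/(-2 + p) (X(p) = (p + 6)/(p - 2) = (6 + p)/(-2 + p))
(D(-5)*X(4))*(-2) = ((-10*(-5)/(1 - 5))*((6 + 4)/(-2 + 4)))*(-2) = ((-10*(-5)/(-4))*(10/2))*(-2) = ((-10*(-5)*(-¼))*((½)*10))*(-2) = -25/2*5*(-2) = -125/2*(-2) = 125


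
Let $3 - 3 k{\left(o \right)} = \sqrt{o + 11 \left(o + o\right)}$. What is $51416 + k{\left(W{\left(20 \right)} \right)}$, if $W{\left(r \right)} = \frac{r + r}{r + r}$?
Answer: $51417 - \frac{\sqrt{23}}{3} \approx 51415.0$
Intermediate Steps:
$W{\left(r \right)} = 1$ ($W{\left(r \right)} = \frac{2 r}{2 r} = 2 r \frac{1}{2 r} = 1$)
$k{\left(o \right)} = 1 - \frac{\sqrt{23} \sqrt{o}}{3}$ ($k{\left(o \right)} = 1 - \frac{\sqrt{o + 11 \left(o + o\right)}}{3} = 1 - \frac{\sqrt{o + 11 \cdot 2 o}}{3} = 1 - \frac{\sqrt{o + 22 o}}{3} = 1 - \frac{\sqrt{23 o}}{3} = 1 - \frac{\sqrt{23} \sqrt{o}}{3}$)
$51416 + k{\left(W{\left(20 \right)} \right)} = 51416 + \left(1 - \frac{\sqrt{23} \sqrt{1}}{3}\right) = 51416 + \left(1 - \frac{1}{3} \sqrt{23} \cdot 1\right) = 51416 + \left(1 - \frac{\sqrt{23}}{3}\right) = 51417 - \frac{\sqrt{23}}{3}$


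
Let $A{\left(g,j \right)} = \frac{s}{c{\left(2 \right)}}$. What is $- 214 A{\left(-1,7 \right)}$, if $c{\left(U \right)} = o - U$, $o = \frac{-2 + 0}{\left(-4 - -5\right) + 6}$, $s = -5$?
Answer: $- \frac{3745}{8} \approx -468.13$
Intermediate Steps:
$o = - \frac{2}{7}$ ($o = - \frac{2}{\left(-4 + 5\right) + 6} = - \frac{2}{1 + 6} = - \frac{2}{7} \approx -0.28571$)
$c{\left(U \right)} = - \frac{2}{7} - U$
$A{\left(g,j \right)} = \frac{35}{16}$ ($A{\left(g,j \right)} = - \frac{5}{- \frac{2}{7} - 2} = - \frac{5}{- \frac{16}{7}} = \left(-5\right) \left(- \frac{7}{16}\right) = \frac{35}{16}$)
$- 214 A{\left(-1,7 \right)} = \left(-214\right) \frac{35}{16} = - \frac{3745}{8}$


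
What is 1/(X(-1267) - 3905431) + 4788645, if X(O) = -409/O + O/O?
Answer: 23695074547700378/4948179401 ≈ 4.7886e+6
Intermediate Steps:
X(O) = 1 - 409/O (X(O) = -409/O + 1 = 1 - 409/O)
1/(X(-1267) - 3905431) + 4788645 = 1/((-409 - 1267)/(-1267) - 3905431) + 4788645 = 1/(-1/1267*(-1676) - 3905431) + 4788645 = 1/(1676/1267 - 3905431) + 4788645 = 1/(-4948179401/1267) + 4788645 = -1267/4948179401 + 4788645 = 23695074547700378/4948179401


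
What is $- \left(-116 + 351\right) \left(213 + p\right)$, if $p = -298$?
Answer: $19975$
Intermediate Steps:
$- \left(-116 + 351\right) \left(213 + p\right) = - \left(-116 + 351\right) \left(213 - 298\right) = - 235 \left(-85\right) = \left(-1\right) \left(-19975\right) = 19975$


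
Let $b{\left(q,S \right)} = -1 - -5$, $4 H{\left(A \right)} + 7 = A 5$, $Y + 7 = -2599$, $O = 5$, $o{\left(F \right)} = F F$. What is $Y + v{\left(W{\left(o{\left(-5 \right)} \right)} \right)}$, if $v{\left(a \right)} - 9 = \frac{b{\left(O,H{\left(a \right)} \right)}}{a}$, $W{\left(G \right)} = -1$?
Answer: $-2601$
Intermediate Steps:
$o{\left(F \right)} = F^{2}$
$Y = -2606$ ($Y = -7 - 2599 = -2606$)
$H{\left(A \right)} = - \frac{7}{4} + \frac{5 A}{4}$ ($H{\left(A \right)} = - \frac{7}{4} + \frac{A 5}{4} = - \frac{7}{4} + \frac{5 A}{4}$)
$b{\left(q,S \right)} = 4$ ($b{\left(q,S \right)} = -1 + 5 = 4$)
$v{\left(a \right)} = 9 + \frac{4}{a}$
$Y + v{\left(W{\left(o{\left(-5 \right)} \right)} \right)} = -2606 + \left(9 + \frac{4}{-1}\right) = -2606 + \left(9 + 4 \left(-1\right)\right) = -2606 + \left(9 - 4\right) = -2606 + 5 = -2601$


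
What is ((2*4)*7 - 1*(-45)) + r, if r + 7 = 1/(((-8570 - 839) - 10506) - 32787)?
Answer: 4953987/52702 ≈ 94.000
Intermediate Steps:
r = -368915/52702 (r = -7 + 1/(((-8570 - 839) - 10506) - 32787) = -7 + 1/((-9409 - 10506) - 32787) = -7 + 1/(-19915 - 32787) = -7 + 1/(-52702) = -7 - 1/52702 = -368915/52702 ≈ -7.0000)
((2*4)*7 - 1*(-45)) + r = ((2*4)*7 - 1*(-45)) - 368915/52702 = (8*7 + 45) - 368915/52702 = (56 + 45) - 368915/52702 = 101 - 368915/52702 = 4953987/52702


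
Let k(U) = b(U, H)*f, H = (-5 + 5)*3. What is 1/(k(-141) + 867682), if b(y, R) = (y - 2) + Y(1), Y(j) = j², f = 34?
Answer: 1/862854 ≈ 1.1589e-6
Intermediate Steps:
H = 0 (H = 0*3 = 0)
b(y, R) = -1 + y (b(y, R) = (y - 2) + 1² = (-2 + y) + 1 = -1 + y)
k(U) = -34 + 34*U (k(U) = (-1 + U)*34 = -34 + 34*U)
1/(k(-141) + 867682) = 1/((-34 + 34*(-141)) + 867682) = 1/((-34 - 4794) + 867682) = 1/(-4828 + 867682) = 1/862854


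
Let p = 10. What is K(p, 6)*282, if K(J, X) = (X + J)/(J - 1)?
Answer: 1504/3 ≈ 501.33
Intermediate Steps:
K(J, X) = (J + X)/(-1 + J)
K(p, 6)*282 = ((10 + 6)/(-1 + 10))*282 = (16/9)*282 = 1504/3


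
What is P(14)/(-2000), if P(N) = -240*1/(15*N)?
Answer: 1/1750 ≈ 0.00057143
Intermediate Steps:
P(N) = -16/N (P(N) = -240*1/(15*N) = -16/N)
P(14)/(-2000) = -16/14/(-2000) = -16*1/14*(-1/2000) = -8/7*(-1/2000) = 1/1750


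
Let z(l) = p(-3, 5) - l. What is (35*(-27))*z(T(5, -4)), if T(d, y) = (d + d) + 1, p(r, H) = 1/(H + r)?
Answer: 19845/2 ≈ 9922.5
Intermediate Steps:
T(d, y) = 1 + 2*d (T(d, y) = 2*d + 1 = 1 + 2*d)
z(l) = ½ - l (z(l) = 1/(5 - 3) - l = 1/2 - l = ½ - l)
(35*(-27))*z(T(5, -4)) = (35*(-27))*(½ - (1 + 2*5)) = -945*(½ - (1 + 10)) = -945*(½ - 1*11) = -945*(½ - 11) = -945*(-21/2) = 19845/2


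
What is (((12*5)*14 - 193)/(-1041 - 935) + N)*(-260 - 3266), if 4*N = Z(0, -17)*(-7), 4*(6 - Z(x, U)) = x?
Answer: 37719385/988 ≈ 38178.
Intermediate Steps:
Z(x, U) = 6 - x/4
N = -21/2 (N = ((6 - ¼*0)*(-7))/4 = ((6 + 0)*(-7))/4 = (6*(-7))/4 = (¼)*(-42) = -21/2 ≈ -10.500)
(((12*5)*14 - 193)/(-1041 - 935) + N)*(-260 - 3266) = (((12*5)*14 - 193)/(-1041 - 935) - 21/2)*(-260 - 3266) = ((60*14 - 193)/(-1976) - 21/2)*(-3526) = ((840 - 193)*(-1/1976) - 21/2)*(-3526) = (647*(-1/1976) - 21/2)*(-3526) = (-647/1976 - 21/2)*(-3526) = -21395/1976*(-3526) = 37719385/988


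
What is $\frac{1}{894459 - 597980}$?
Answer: $\frac{1}{296479} \approx 3.3729 \cdot 10^{-6}$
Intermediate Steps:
$\frac{1}{894459 - 597980} = \frac{1}{296479}$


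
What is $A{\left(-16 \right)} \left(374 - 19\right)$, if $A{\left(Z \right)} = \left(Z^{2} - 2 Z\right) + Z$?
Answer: $96560$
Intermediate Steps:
$A{\left(Z \right)} = Z^{2} - Z$
$A{\left(-16 \right)} \left(374 - 19\right) = - 16 \left(-1 - 16\right) \left(374 - 19\right) = \left(-16\right) \left(-17\right) 355 = 272 \cdot 355 = 96560$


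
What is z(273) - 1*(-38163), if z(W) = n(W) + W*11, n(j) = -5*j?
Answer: 39801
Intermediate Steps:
z(W) = 6*W (z(W) = -5*W + W*11 = -5*W + 11*W = 6*W)
z(273) - 1*(-38163) = 6*273 - 1*(-38163) = 1638 + 38163 = 39801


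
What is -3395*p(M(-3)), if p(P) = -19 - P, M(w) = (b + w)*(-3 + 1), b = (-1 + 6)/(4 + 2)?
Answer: 237650/3 ≈ 79217.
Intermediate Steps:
b = ⅚ (b = 5/6 = 5*(⅙) = ⅚ ≈ 0.83333)
M(w) = -5/3 - 2*w (M(w) = (⅚ + w)*(-3 + 1) = (⅚ + w)*(-2) = -5/3 - 2*w)
-3395*p(M(-3)) = -3395*(-19 - (-5/3 - 2*(-3))) = -3395*(-19 - (-5/3 + 6)) = -3395*(-19 - 1*13/3) = -3395*(-19 - 13/3) = -3395*(-70/3) = 237650/3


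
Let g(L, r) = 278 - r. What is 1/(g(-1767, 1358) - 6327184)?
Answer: -1/6328264 ≈ -1.5802e-7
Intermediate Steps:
1/(g(-1767, 1358) - 6327184) = 1/((278 - 1*1358) - 6327184) = 1/((278 - 1358) - 6327184) = 1/(-1080 - 6327184) = 1/(-6328264) = -1/6328264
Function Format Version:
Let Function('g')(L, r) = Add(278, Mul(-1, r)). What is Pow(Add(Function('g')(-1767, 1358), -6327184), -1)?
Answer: Rational(-1, 6328264) ≈ -1.5802e-7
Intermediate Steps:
Pow(Add(Function('g')(-1767, 1358), -6327184), -1) = Pow(Add(Add(278, Mul(-1, 1358)), -6327184), -1) = Pow(Add(Add(278, -1358), -6327184), -1) = Pow(Add(-1080, -6327184), -1) = Pow(-6328264, -1) = Rational(-1, 6328264)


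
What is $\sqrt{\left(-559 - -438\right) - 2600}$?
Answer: $i \sqrt{2721} \approx 52.163 i$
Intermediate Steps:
$\sqrt{\left(-559 - -438\right) - 2600} = \sqrt{\left(-559 + 438\right) - 2600} = \sqrt{-121 - 2600} = \sqrt{-2721} = i \sqrt{2721}$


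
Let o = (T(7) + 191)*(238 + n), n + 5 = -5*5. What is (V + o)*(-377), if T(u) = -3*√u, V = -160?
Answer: -14917136 + 235248*√7 ≈ -1.4295e+7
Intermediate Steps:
n = -30 (n = -5 - 5*5 = -5 - 25 = -30)
o = 39728 - 624*√7 (o = (-3*√7 + 191)*(238 - 30) = (191 - 3*√7)*208 = 39728 - 624*√7 ≈ 38077.)
(V + o)*(-377) = (-160 + (39728 - 624*√7))*(-377) = (39568 - 624*√7)*(-377) = -14917136 + 235248*√7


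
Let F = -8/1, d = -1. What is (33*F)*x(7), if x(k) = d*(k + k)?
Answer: 3696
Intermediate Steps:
F = -8 (F = -8*1 = -8)
x(k) = -2*k (x(k) = -(k + k) = -2*k)
(33*F)*x(7) = (33*(-8))*(-2*7) = -264*(-14) = 3696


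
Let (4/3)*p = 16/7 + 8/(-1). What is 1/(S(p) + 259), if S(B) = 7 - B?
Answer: 7/1892 ≈ 0.0036998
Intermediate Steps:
p = -30/7 (p = 3*(16/7 + 8/(-1))/4 = 3*(16*(⅐) + 8*(-1))/4 = 3*(16/7 - 8)/4 = (¾)*(-40/7) = -30/7 ≈ -4.2857)
1/(S(p) + 259) = 1/((7 - 1*(-30/7)) + 259) = 1/((7 + 30/7) + 259) = 1/(79/7 + 259) = 1/(1892/7) = 7/1892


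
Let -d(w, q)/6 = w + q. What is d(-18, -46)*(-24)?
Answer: -9216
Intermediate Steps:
d(w, q) = -6*q - 6*w (d(w, q) = -6*(w + q) = -6*(q + w) = -6*q - 6*w)
d(-18, -46)*(-24) = (-6*(-46) - 6*(-18))*(-24) = (276 + 108)*(-24) = 384*(-24) = -9216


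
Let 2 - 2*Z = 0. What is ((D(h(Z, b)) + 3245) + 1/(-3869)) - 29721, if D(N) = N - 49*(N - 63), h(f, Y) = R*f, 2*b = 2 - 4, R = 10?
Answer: -92349162/3869 ≈ -23869.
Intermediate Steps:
Z = 1 (Z = 1 - ½*0 = 1 + 0 = 1)
b = -1 (b = (2 - 4)/2 = (½)*(-2) = -1)
h(f, Y) = 10*f
D(N) = 3087 - 48*N (D(N) = N - 49*(-63 + N) = N - (-3087 + 49*N) = N + (3087 - 49*N) = 3087 - 48*N)
((D(h(Z, b)) + 3245) + 1/(-3869)) - 29721 = (((3087 - 480) + 3245) + 1/(-3869)) - 29721 = (((3087 - 48*10) + 3245) - 1/3869) - 29721 = (((3087 - 480) + 3245) - 1/3869) - 29721 = ((2607 + 3245) - 1/3869) - 29721 = (5852 - 1/3869) - 29721 = 22641387/3869 - 29721 = -92349162/3869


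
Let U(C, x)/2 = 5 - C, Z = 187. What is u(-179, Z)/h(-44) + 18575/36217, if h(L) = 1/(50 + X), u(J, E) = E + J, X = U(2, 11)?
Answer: 16243791/36217 ≈ 448.51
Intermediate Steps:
U(C, x) = 10 - 2*C (U(C, x) = 2*(5 - C) = 10 - 2*C)
X = 6 (X = 10 - 2*2 = 10 - 4 = 6)
h(L) = 1/56 (h(L) = 1/(50 + 6) = 1/56)
u(-179, Z)/h(-44) + 18575/36217 = (187 - 179)/(1/56) + 18575/36217 = 8*56 + 18575*(1/36217) = 448 + 18575/36217 = 16243791/36217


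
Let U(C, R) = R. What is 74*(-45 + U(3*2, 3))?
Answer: -3108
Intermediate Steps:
74*(-45 + U(3*2, 3)) = 74*(-45 + 3) = 74*(-42) = -3108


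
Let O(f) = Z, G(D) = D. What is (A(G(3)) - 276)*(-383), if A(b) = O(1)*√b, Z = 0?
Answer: 105708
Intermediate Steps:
O(f) = 0
A(b) = 0 (A(b) = 0*√b = 0)
(A(G(3)) - 276)*(-383) = (0 - 276)*(-383) = -276*(-383) = 105708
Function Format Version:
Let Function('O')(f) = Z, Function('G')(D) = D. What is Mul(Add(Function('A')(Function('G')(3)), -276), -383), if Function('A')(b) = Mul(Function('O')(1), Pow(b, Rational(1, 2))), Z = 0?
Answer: 105708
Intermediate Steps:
Function('O')(f) = 0
Function('A')(b) = 0 (Function('A')(b) = Mul(0, Pow(b, Rational(1, 2))) = 0)
Mul(Add(Function('A')(Function('G')(3)), -276), -383) = Mul(Add(0, -276), -383) = Mul(-276, -383) = 105708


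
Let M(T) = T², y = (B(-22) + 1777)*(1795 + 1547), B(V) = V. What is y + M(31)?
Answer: 5866171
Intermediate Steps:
y = 5865210 (y = (-22 + 1777)*(1795 + 1547) = 1755*3342 = 5865210)
y + M(31) = 5865210 + 31² = 5865210 + 961 = 5866171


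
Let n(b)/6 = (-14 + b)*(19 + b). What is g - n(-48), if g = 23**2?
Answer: -10259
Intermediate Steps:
n(b) = 6*(-14 + b)*(19 + b) (n(b) = 6*((-14 + b)*(19 + b)) = 6*(-14 + b)*(19 + b))
g = 529
g - n(-48) = 529 - (-1596 + 6*(-48)**2 + 30*(-48)) = 529 - (-1596 + 6*2304 - 1440) = 529 - (-1596 + 13824 - 1440) = 529 - 1*10788 = 529 - 10788 = -10259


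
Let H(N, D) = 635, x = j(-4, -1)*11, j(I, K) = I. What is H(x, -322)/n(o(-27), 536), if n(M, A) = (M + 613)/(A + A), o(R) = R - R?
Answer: 680720/613 ≈ 1110.5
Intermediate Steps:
o(R) = 0
n(M, A) = (613 + M)/(2*A) (n(M, A) = (613 + M)/((2*A)) = (613 + M)*(1/(2*A)) = (613 + M)/(2*A))
x = -44 (x = -4*11 = -44)
H(x, -322)/n(o(-27), 536) = 635/(((½)*(613 + 0)/536)) = 635/(((½)*(1/536)*613)) = 635/(613/1072) = 635*(1072/613) = 680720/613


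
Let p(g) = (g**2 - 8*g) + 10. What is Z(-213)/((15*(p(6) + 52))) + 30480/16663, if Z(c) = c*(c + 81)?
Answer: 81892818/2082875 ≈ 39.317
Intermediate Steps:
p(g) = 10 + g**2 - 8*g
Z(c) = c*(81 + c)
Z(-213)/((15*(p(6) + 52))) + 30480/16663 = (-213*(81 - 213))/((15*((10 + 6**2 - 8*6) + 52))) + 30480/16663 = (-213*(-132))/((15*((10 + 36 - 48) + 52))) + 30480*(1/16663) = 28116/((15*(-2 + 52))) + 30480/16663 = 28116/((15*50)) + 30480/16663 = 28116/750 + 30480/16663 = 28116*(1/750) + 30480/16663 = 4686/125 + 30480/16663 = 81892818/2082875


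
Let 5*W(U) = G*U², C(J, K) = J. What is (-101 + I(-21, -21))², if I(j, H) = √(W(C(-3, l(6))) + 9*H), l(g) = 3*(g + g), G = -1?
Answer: 50051/5 - 606*I*√530/5 ≈ 10010.0 - 2790.2*I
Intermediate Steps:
l(g) = 6*g (l(g) = 3*(2*g) = 6*g)
W(U) = -U²/5 (W(U) = (-U²)/5 = -U²/5)
I(j, H) = √(-9/5 + 9*H) (I(j, H) = √(-⅕*(-3)² + 9*H) = √(-⅕*9 + 9*H) = √(-9/5 + 9*H))
(-101 + I(-21, -21))² = (-101 + 3*√(-5 + 25*(-21))/5)² = (-101 + 3*√(-5 - 525)/5)² = (-101 + 3*√(-530)/5)² = (-101 + 3*(I*√530)/5)² = (-101 + 3*I*√530/5)²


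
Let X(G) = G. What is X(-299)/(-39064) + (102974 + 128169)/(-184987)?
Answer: -815823549/656939288 ≈ -1.2419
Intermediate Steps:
X(-299)/(-39064) + (102974 + 128169)/(-184987) = -299/(-39064) + (102974 + 128169)/(-184987) = -299*(-1/39064) + 231143*(-1/184987) = 299/39064 - 21013/16817 = -815823549/656939288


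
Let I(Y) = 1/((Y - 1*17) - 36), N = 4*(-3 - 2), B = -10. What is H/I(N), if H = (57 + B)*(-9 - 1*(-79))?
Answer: -240170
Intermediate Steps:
N = -20 (N = 4*(-5) = -20)
I(Y) = 1/(-53 + Y) (I(Y) = 1/((Y - 17) - 36) = 1/((-17 + Y) - 36) = 1/(-53 + Y))
H = 3290 (H = (57 - 10)*(-9 - 1*(-79)) = 47*(-9 + 79) = 47*70 = 3290)
H/I(N) = 3290/(1/(-53 - 20)) = 3290/(1/(-73)) = 3290/(-1/73) = 3290*(-73) = -240170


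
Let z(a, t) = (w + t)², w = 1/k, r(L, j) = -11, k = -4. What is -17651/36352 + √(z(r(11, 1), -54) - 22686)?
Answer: -17651/36352 + 47*I*√143/4 ≈ -0.48556 + 140.51*I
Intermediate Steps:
w = -¼ (w = 1/(-4) = -¼ ≈ -0.25000)
z(a, t) = (-¼ + t)²
-17651/36352 + √(z(r(11, 1), -54) - 22686) = -17651/36352 + √((-1 + 4*(-54))²/16 - 22686) = -17651*1/36352 + √((-1 - 216)²/16 - 22686) = -17651/36352 + √((1/16)*(-217)² - 22686) = -17651/36352 + √((1/16)*47089 - 22686) = -17651/36352 + √(47089/16 - 22686) = -17651/36352 + √(-315887/16) = -17651/36352 + 47*I*√143/4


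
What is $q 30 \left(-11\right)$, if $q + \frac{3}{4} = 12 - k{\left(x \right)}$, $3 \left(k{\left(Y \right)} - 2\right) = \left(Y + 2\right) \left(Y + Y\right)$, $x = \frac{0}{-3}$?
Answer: $- \frac{6105}{2} \approx -3052.5$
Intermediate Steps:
$x = 0$ ($x = 0 \left(- \frac{1}{3}\right) = 0$)
$k{\left(Y \right)} = 2 + \frac{2 Y \left(2 + Y\right)}{3}$ ($k{\left(Y \right)} = 2 + \frac{\left(Y + 2\right) \left(Y + Y\right)}{3} = 2 + \frac{\left(2 + Y\right) 2 Y}{3} = 2 + \frac{2 Y \left(2 + Y\right)}{3}$)
$q = \frac{37}{4}$ ($q = - \frac{3}{4} - \left(-10 + 0 + 0\right) = - \frac{3}{4} + \left(12 - \left(2 + \frac{2}{3} \cdot 0 + 0\right)\right) = - \frac{3}{4} + \left(12 - \left(2 + 0 + 0\right)\right) = - \frac{3}{4} + \left(12 - 2\right) = - \frac{3}{4} + 10 = \frac{37}{4} \approx 9.25$)
$q 30 \left(-11\right) = \frac{37}{4} \cdot 30 \left(-11\right) = \frac{555}{2} \left(-11\right) = - \frac{6105}{2}$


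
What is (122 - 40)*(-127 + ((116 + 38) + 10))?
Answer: 3034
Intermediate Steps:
(122 - 40)*(-127 + ((116 + 38) + 10)) = 82*(-127 + (154 + 10)) = 82*(-127 + 164) = 82*37 = 3034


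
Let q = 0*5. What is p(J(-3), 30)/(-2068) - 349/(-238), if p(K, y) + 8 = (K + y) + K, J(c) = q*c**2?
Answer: 8142/5593 ≈ 1.4557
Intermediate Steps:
q = 0
J(c) = 0 (J(c) = 0*c**2 = 0)
p(K, y) = -8 + y + 2*K (p(K, y) = -8 + ((K + y) + K) = -8 + (y + 2*K) = -8 + y + 2*K)
p(J(-3), 30)/(-2068) - 349/(-238) = (-8 + 30 + 2*0)/(-2068) - 349/(-238) = (-8 + 30 + 0)*(-1/2068) - 349*(-1/238) = 22*(-1/2068) + 349/238 = -1/94 + 349/238 = 8142/5593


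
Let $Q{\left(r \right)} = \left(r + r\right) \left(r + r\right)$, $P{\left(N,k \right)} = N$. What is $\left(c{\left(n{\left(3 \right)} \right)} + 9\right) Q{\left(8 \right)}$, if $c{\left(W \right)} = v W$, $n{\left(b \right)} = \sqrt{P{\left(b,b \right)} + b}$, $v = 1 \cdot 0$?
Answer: $2304$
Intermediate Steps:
$v = 0$
$n{\left(b \right)} = \sqrt{2} \sqrt{b}$ ($n{\left(b \right)} = \sqrt{b + b} = \sqrt{2 b} = \sqrt{2} \sqrt{b}$)
$c{\left(W \right)} = 0$ ($c{\left(W \right)} = 0 W = 0$)
$Q{\left(r \right)} = 4 r^{2}$ ($Q{\left(r \right)} = 2 r 2 r = 4 r^{2}$)
$\left(c{\left(n{\left(3 \right)} \right)} + 9\right) Q{\left(8 \right)} = \left(0 + 9\right) 4 \cdot 8^{2} = 9 \cdot 4 \cdot 64 = 9 \cdot 256 = 2304$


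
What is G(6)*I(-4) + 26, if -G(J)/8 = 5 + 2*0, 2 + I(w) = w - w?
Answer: 106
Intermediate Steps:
I(w) = -2 (I(w) = -2 + (w - w) = -2 + 0 = -2)
G(J) = -40 (G(J) = -8*(5 + 2*0) = -8*(5 + 0) = -8*5 = -40)
G(6)*I(-4) + 26 = -40*(-2) + 26 = 80 + 26 = 106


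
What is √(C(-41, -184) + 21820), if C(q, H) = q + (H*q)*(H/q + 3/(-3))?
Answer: √48091 ≈ 219.30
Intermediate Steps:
C(q, H) = q + H*q*(-1 + H/q) (C(q, H) = q + (H*q)*(H/q + 3*(-⅓)) = q + (H*q)*(H/q - 1) = q + (H*q)*(-1 + H/q) = q + H*q*(-1 + H/q))
√(C(-41, -184) + 21820) = √((-41 + (-184)² - 1*(-184)*(-41)) + 21820) = √((-41 + 33856 - 7544) + 21820) = √(26271 + 21820) = √48091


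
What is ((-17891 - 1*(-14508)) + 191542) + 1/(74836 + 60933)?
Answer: 25546159272/135769 ≈ 1.8816e+5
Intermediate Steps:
((-17891 - 1*(-14508)) + 191542) + 1/(74836 + 60933) = ((-17891 + 14508) + 191542) + 1/135769 = (-3383 + 191542) + 1/135769 = 188159 + 1/135769 = 25546159272/135769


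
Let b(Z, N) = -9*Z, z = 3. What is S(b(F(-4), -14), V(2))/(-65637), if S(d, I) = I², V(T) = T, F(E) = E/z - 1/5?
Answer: -4/65637 ≈ -6.0941e-5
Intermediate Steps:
F(E) = -⅕ + E/3 (F(E) = E/3 - 1/5 = E*(⅓) - 1*⅕ = E/3 - ⅕ = -⅕ + E/3)
S(b(F(-4), -14), V(2))/(-65637) = 2²/(-65637) = 4*(-1/65637) = -4/65637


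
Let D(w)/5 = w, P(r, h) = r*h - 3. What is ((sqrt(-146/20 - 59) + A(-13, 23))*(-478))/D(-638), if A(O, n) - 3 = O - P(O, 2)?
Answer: 4541/1595 + 239*I*sqrt(6630)/15950 ≈ 2.847 + 1.2201*I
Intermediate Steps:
P(r, h) = -3 + h*r (P(r, h) = h*r - 3 = -3 + h*r)
A(O, n) = 6 - O (A(O, n) = 3 + (O - (-3 + 2*O)) = 3 + (O + (3 - 2*O)) = 3 + (3 - O) = 6 - O)
D(w) = 5*w
((sqrt(-146/20 - 59) + A(-13, 23))*(-478))/D(-638) = ((sqrt(-146/20 - 59) + (6 - 1*(-13)))*(-478))/((5*(-638))) = ((sqrt(-146*1/20 - 59) + (6 + 13))*(-478))/(-3190) = ((sqrt(-73/10 - 59) + 19)*(-478))*(-1/3190) = ((sqrt(-663/10) + 19)*(-478))*(-1/3190) = ((I*sqrt(6630)/10 + 19)*(-478))*(-1/3190) = ((19 + I*sqrt(6630)/10)*(-478))*(-1/3190) = (-9082 - 239*I*sqrt(6630)/5)*(-1/3190) = 4541/1595 + 239*I*sqrt(6630)/15950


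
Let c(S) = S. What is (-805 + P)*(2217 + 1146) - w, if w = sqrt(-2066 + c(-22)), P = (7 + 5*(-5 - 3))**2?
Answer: 955092 - 6*I*sqrt(58) ≈ 9.5509e+5 - 45.695*I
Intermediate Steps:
P = 1089 (P = (7 + 5*(-8))**2 = (7 - 40)**2 = (-33)**2 = 1089)
w = 6*I*sqrt(58) (w = sqrt(-2066 - 22) = sqrt(-2088) = 6*I*sqrt(58) ≈ 45.695*I)
(-805 + P)*(2217 + 1146) - w = (-805 + 1089)*(2217 + 1146) - 6*I*sqrt(58) = 284*3363 - 6*I*sqrt(58) = 955092 - 6*I*sqrt(58)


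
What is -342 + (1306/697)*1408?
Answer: 1600474/697 ≈ 2296.2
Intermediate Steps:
-342 + (1306/697)*1408 = -342 + 1838848/697 = 1600474/697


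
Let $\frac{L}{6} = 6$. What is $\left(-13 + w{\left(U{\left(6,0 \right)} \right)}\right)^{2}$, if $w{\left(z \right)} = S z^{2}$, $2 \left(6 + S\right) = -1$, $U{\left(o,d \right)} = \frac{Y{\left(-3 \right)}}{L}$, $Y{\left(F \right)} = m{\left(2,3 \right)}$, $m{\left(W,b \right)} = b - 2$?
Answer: $\frac{1136296681}{6718464} \approx 169.13$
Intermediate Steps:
$L = 36$ ($L = 6 \cdot 6 = 36$)
$m{\left(W,b \right)} = -2 + b$
$Y{\left(F \right)} = 1$ ($Y{\left(F \right)} = -2 + 3 = 1$)
$U{\left(o,d \right)} = \frac{1}{36}$ ($U{\left(o,d \right)} = 1 \cdot \frac{1}{36} = \frac{1}{36}$)
$S = - \frac{13}{2}$ ($S = -6 + \frac{1}{2} \left(-1\right) = -6 - \frac{1}{2} = - \frac{13}{2} \approx -6.5$)
$w{\left(z \right)} = - \frac{13 z^{2}}{2}$
$\left(-13 + w{\left(U{\left(6,0 \right)} \right)}\right)^{2} = \left(-13 - \frac{13}{2 \cdot 1296}\right)^{2} = \left(-13 - \frac{13}{2592}\right)^{2} = \left(- \frac{33709}{2592}\right)^{2} = \frac{1136296681}{6718464}$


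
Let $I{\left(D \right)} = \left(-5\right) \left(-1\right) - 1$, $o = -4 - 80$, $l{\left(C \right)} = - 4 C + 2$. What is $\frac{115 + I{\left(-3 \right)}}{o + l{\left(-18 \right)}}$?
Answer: $- \frac{119}{10} \approx -11.9$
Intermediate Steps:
$l{\left(C \right)} = 2 - 4 C$
$o = -84$ ($o = -4 - 80 = -84$)
$I{\left(D \right)} = 4$ ($I{\left(D \right)} = 5 - 1 = 4$)
$\frac{115 + I{\left(-3 \right)}}{o + l{\left(-18 \right)}} = \frac{115 + 4}{-84 + \left(2 - -72\right)} = \frac{119}{-84 + \left(2 + 72\right)} = \frac{119}{-84 + 74} = \frac{119}{-10} = 119 \left(- \frac{1}{10}\right) = - \frac{119}{10}$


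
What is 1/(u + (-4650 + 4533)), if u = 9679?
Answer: 1/9562 ≈ 0.00010458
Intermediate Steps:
1/(u + (-4650 + 4533)) = 1/(9679 + (-4650 + 4533)) = 1/(9679 - 117) = 1/9562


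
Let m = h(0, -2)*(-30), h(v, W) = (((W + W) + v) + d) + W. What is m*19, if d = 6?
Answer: 0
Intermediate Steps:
h(v, W) = 6 + v + 3*W (h(v, W) = (((W + W) + v) + 6) + W = ((2*W + v) + 6) + W = ((v + 2*W) + 6) + W = (6 + v + 2*W) + W = 6 + v + 3*W)
m = 0 (m = (6 + 0 + 3*(-2))*(-30) = (6 + 0 - 6)*(-30) = 0*(-30) = 0)
m*19 = 0*19 = 0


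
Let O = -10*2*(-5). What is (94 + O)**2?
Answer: 37636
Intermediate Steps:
O = 100 (O = -20*(-5) = 100)
(94 + O)**2 = (94 + 100)**2 = 194**2 = 37636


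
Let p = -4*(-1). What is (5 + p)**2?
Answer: 81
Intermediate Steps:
p = 4
(5 + p)**2 = (5 + 4)**2 = 9**2 = 81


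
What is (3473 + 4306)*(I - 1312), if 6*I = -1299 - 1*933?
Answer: -13099836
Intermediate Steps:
I = -372 (I = (-1299 - 1*933)/6 = (-1299 - 933)/6 = (1/6)*(-2232) = -372)
(3473 + 4306)*(I - 1312) = (3473 + 4306)*(-372 - 1312) = 7779*(-1684) = -13099836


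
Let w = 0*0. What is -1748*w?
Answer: 0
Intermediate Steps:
w = 0
-1748*w = -1748*0 = 0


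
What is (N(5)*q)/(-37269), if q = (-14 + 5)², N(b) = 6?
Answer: -54/4141 ≈ -0.013040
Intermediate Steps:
q = 81 (q = (-9)² = 81)
(N(5)*q)/(-37269) = (6*81)/(-37269) = 486*(-1/37269) = -54/4141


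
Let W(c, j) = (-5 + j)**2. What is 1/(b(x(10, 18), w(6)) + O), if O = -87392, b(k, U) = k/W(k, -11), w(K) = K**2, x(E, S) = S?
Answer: -128/11186167 ≈ -1.1443e-5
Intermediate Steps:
b(k, U) = k/256 (b(k, U) = k/((-5 - 11)**2) = k/((-16)**2) = k/256)
1/(b(x(10, 18), w(6)) + O) = 1/((1/256)*18 - 87392) = 1/(9/128 - 87392) = 1/(-11186167/128) = -128/11186167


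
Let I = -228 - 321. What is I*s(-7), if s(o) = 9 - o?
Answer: -8784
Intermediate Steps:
I = -549
I*s(-7) = -549*(9 - 1*(-7)) = -549*(9 + 7) = -549*16 = -8784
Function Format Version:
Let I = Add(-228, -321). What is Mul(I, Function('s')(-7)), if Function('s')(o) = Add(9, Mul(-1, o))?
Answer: -8784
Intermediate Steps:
I = -549
Mul(I, Function('s')(-7)) = Mul(-549, Add(9, Mul(-1, -7))) = Mul(-549, Add(9, 7)) = Mul(-549, 16) = -8784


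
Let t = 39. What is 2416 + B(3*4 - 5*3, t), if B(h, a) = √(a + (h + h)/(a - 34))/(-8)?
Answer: 2416 - 3*√105/40 ≈ 2415.2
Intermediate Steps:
B(h, a) = -√(a + 2*h/(-34 + a))/8 (B(h, a) = √(a + (2*h)/(-34 + a))*(-⅛) = √(a + 2*h/(-34 + a))*(-⅛) = -√(a + 2*h/(-34 + a))/8)
2416 + B(3*4 - 5*3, t) = 2416 - √(2*(3*4 - 5*3) + 39*(-34 + 39))/√(-34 + 39)/8 = 2416 - √5*√(2*(12 - 15) + 39*5)/5/8 = 2416 - √5*√(2*(-3) + 195)/5/8 = 2416 - √5*√(-6 + 195)/5/8 = 2416 - 3*√105/5/8 = 2416 - 3*√105/40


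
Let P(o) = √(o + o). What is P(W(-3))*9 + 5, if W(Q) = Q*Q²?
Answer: 5 + 27*I*√6 ≈ 5.0 + 66.136*I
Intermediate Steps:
W(Q) = Q³
P(o) = √2*√o (P(o) = √(2*o) = √2*√o)
P(W(-3))*9 + 5 = (√2*√((-3)³))*9 + 5 = (√2*√(-27))*9 + 5 = (√2*(3*I*√3))*9 + 5 = (3*I*√6)*9 + 5 = 27*I*√6 + 5 = 5 + 27*I*√6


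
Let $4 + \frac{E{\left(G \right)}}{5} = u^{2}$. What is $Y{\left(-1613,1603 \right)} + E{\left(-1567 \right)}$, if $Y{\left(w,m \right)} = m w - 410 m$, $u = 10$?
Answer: $-3242389$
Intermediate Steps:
$E{\left(G \right)} = 480$ ($E{\left(G \right)} = -20 + 5 \cdot 10^{2} = -20 + 5 \cdot 100 = -20 + 500 = 480$)
$Y{\left(w,m \right)} = - 410 m + m w$
$Y{\left(-1613,1603 \right)} + E{\left(-1567 \right)} = 1603 \left(-410 - 1613\right) + 480 = 1603 \left(-2023\right) + 480 = -3242869 + 480 = -3242389$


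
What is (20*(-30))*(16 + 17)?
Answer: -19800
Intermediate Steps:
(20*(-30))*(16 + 17) = -600*33 = -19800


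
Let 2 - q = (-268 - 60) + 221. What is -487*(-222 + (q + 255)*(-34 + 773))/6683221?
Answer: -130892938/6683221 ≈ -19.585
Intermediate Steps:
q = 109 (q = 2 - ((-268 - 60) + 221) = 2 - (-328 + 221) = 2 - 1*(-107) = 2 + 107 = 109)
-487*(-222 + (q + 255)*(-34 + 773))/6683221 = -487*(-222 + (109 + 255)*(-34 + 773))/6683221 = -487*(-222 + 364*739)*(1/6683221) = -487*(-222 + 268996)*(1/6683221) = -487*268774*(1/6683221) = -130892938*1/6683221 = -130892938/6683221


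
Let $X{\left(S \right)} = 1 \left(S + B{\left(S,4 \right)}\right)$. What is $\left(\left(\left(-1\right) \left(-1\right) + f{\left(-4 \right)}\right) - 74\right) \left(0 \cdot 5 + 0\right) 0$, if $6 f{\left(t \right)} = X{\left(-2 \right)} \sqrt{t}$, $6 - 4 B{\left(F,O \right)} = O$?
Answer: $0$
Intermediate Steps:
$B{\left(F,O \right)} = \frac{3}{2} - \frac{O}{4}$
$X{\left(S \right)} = \frac{1}{2} + S$ ($X{\left(S \right)} = 1 \left(S + \left(\frac{3}{2} - 1\right)\right) = 1 \left(S + \frac{1}{2}\right) = 1 \left(\frac{1}{2} + S\right) = \frac{1}{2} + S$)
$f{\left(t \right)} = - \frac{\sqrt{t}}{4}$ ($f{\left(t \right)} = \frac{\left(\frac{1}{2} - 2\right) \sqrt{t}}{6} = \frac{\left(- \frac{3}{2}\right) \sqrt{t}}{6} = - \frac{\sqrt{t}}{4}$)
$\left(\left(\left(-1\right) \left(-1\right) + f{\left(-4 \right)}\right) - 74\right) \left(0 \cdot 5 + 0\right) 0 = \left(\left(\left(-1\right) \left(-1\right) - \frac{\sqrt{-4}}{4}\right) - 74\right) \left(0 \cdot 5 + 0\right) 0 = \left(\left(1 - \frac{2 i}{4}\right) - 74\right) \left(0 + 0\right) 0 = \left(\left(1 - \frac{i}{2}\right) - 74\right) 0 \cdot 0 = \left(-73 - \frac{i}{2}\right) 0 = 0$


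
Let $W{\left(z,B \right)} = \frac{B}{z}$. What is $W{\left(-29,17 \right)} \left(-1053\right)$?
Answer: $\frac{17901}{29} \approx 617.28$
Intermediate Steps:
$W{\left(-29,17 \right)} \left(-1053\right) = \frac{17}{-29} \left(-1053\right) = 17 \left(- \frac{1}{29}\right) \left(-1053\right) = \left(- \frac{17}{29}\right) \left(-1053\right) = \frac{17901}{29}$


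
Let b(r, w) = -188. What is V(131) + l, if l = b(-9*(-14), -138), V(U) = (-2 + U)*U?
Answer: 16711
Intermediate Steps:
V(U) = U*(-2 + U)
l = -188
V(131) + l = 131*(-2 + 131) - 188 = 131*129 - 188 = 16899 - 188 = 16711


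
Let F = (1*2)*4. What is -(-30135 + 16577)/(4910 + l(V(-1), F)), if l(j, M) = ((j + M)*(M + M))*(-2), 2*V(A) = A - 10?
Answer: 6779/2415 ≈ 2.8070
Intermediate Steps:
F = 8 (F = 2*4 = 8)
V(A) = -5 + A/2 (V(A) = (A - 10)/2 = (-10 + A)/2 = -5 + A/2)
l(j, M) = -4*M*(M + j) (l(j, M) = ((M + j)*(2*M))*(-2) = (2*M*(M + j))*(-2) = -4*M*(M + j))
-(-30135 + 16577)/(4910 + l(V(-1), F)) = -(-30135 + 16577)/(4910 - 4*8*(8 + (-5 + (½)*(-1)))) = -(-13558)/(4910 - 4*8*(8 + (-5 - ½))) = -(-13558)/(4910 - 4*8*(8 - 11/2)) = -(-13558)/(4910 - 4*8*5/2) = -(-13558)/(4910 - 80) = -(-13558)/4830 = -1*(-6779/2415) = 6779/2415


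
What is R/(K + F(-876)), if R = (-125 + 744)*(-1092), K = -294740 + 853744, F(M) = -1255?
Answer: -675948/557749 ≈ -1.2119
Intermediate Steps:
K = 559004
R = -675948 (R = 619*(-1092) = -675948)
R/(K + F(-876)) = -675948/(559004 - 1255) = -675948/557749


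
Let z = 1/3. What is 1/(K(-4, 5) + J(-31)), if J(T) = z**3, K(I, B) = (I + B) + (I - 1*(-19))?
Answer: 27/433 ≈ 0.062356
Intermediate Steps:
K(I, B) = 19 + B + 2*I (K(I, B) = (B + I) + (I + 19) = (B + I) + (19 + I) = 19 + B + 2*I)
z = 1/3 ≈ 0.33333
J(T) = 1/27 (J(T) = (1/3)**3 = 1/27)
1/(K(-4, 5) + J(-31)) = 1/((19 + 5 + 2*(-4)) + 1/27) = 1/((19 + 5 - 8) + 1/27) = 1/(16 + 1/27) = 1/(433/27) = 27/433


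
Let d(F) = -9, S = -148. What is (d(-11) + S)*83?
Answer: -13031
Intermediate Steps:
(d(-11) + S)*83 = (-9 - 148)*83 = -157*83 = -13031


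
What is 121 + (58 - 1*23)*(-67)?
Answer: -2224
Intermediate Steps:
121 + (58 - 1*23)*(-67) = 121 + (58 - 23)*(-67) = 121 + 35*(-67) = 121 - 2345 = -2224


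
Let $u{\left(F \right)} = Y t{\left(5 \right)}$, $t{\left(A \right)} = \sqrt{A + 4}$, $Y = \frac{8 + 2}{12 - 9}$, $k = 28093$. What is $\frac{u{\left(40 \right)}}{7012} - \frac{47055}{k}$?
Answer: $- \frac{164834365}{98494058} \approx -1.6735$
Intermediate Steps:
$Y = \frac{10}{3} \approx 3.3333$
$t{\left(A \right)} = \sqrt{4 + A}$
$u{\left(F \right)} = 10$ ($u{\left(F \right)} = \frac{10 \sqrt{4 + 5}}{3} = \frac{10 \sqrt{9}}{3} = \frac{10}{3} \cdot 3 = 10$)
$\frac{u{\left(40 \right)}}{7012} - \frac{47055}{k} = \frac{10}{7012} - \frac{47055}{28093} = 10 \cdot \frac{1}{7012} - \frac{47055}{28093} = \frac{5}{3506} - \frac{47055}{28093} = - \frac{164834365}{98494058}$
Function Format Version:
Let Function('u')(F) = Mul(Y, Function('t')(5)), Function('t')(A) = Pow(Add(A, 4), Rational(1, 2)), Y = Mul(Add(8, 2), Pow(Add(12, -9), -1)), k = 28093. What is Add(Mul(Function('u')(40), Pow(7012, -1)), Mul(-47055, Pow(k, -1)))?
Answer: Rational(-164834365, 98494058) ≈ -1.6735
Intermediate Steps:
Y = Rational(10, 3) (Y = Mul(10, Pow(3, -1)) = Mul(10, Rational(1, 3)) = Rational(10, 3) ≈ 3.3333)
Function('t')(A) = Pow(Add(4, A), Rational(1, 2))
Function('u')(F) = 10 (Function('u')(F) = Mul(Rational(10, 3), Pow(Add(4, 5), Rational(1, 2))) = Mul(Rational(10, 3), Pow(9, Rational(1, 2))) = Mul(Rational(10, 3), 3) = 10)
Add(Mul(Function('u')(40), Pow(7012, -1)), Mul(-47055, Pow(k, -1))) = Add(Mul(10, Pow(7012, -1)), Mul(-47055, Pow(28093, -1))) = Add(Mul(10, Rational(1, 7012)), Mul(-47055, Rational(1, 28093))) = Add(Rational(5, 3506), Rational(-47055, 28093)) = Rational(-164834365, 98494058)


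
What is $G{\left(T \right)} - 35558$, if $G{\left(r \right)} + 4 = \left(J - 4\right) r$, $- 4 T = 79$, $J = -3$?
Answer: $- \frac{141695}{4} \approx -35424.0$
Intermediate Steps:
$T = - \frac{79}{4}$ ($T = \left(- \frac{1}{4}\right) 79 = - \frac{79}{4} \approx -19.75$)
$G{\left(r \right)} = -4 - 7 r$ ($G{\left(r \right)} = -4 + \left(-3 - 4\right) r = -4 - 7 r$)
$G{\left(T \right)} - 35558 = \left(-4 - - \frac{553}{4}\right) - 35558 = \left(-4 + \frac{553}{4}\right) - 35558 = \frac{537}{4} - 35558 = - \frac{141695}{4}$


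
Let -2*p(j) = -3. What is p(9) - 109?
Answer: -215/2 ≈ -107.50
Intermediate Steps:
p(j) = 3/2 (p(j) = -1/2*(-3) = 3/2)
p(9) - 109 = 3/2 - 109 = -215/2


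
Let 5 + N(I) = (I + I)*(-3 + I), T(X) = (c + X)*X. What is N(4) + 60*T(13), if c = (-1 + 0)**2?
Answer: 10923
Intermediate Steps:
c = 1 (c = (-1)**2 = 1)
T(X) = X*(1 + X) (T(X) = (1 + X)*X = X*(1 + X))
N(I) = -5 + 2*I*(-3 + I) (N(I) = -5 + (I + I)*(-3 + I) = -5 + (2*I)*(-3 + I) = -5 + 2*I*(-3 + I))
N(4) + 60*T(13) = (-5 - 6*4 + 2*4**2) + 60*(13*(1 + 13)) = (-5 - 24 + 2*16) + 60*(13*14) = (-5 - 24 + 32) + 60*182 = 3 + 10920 = 10923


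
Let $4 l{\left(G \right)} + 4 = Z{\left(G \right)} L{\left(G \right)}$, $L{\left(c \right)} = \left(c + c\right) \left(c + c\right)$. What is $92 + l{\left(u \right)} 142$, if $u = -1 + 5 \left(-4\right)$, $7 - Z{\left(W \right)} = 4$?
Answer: $187816$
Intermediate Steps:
$Z{\left(W \right)} = 3$ ($Z{\left(W \right)} = 7 - 4 = 3$)
$u = -21$ ($u = -1 - 20 = -21$)
$L{\left(c \right)} = 4 c^{2}$ ($L{\left(c \right)} = 2 c 2 c = 4 c^{2}$)
$l{\left(G \right)} = -1 + 3 G^{2}$ ($l{\left(G \right)} = -1 + \frac{3 \cdot 4 G^{2}}{4} = -1 + \frac{12 G^{2}}{4} = -1 + 3 G^{2}$)
$92 + l{\left(u \right)} 142 = 92 + \left(-1 + 3 \left(-21\right)^{2}\right) 142 = 92 + \left(-1 + 3 \cdot 441\right) 142 = 92 + \left(-1 + 1323\right) 142 = 92 + 1322 \cdot 142 = 92 + 187724 = 187816$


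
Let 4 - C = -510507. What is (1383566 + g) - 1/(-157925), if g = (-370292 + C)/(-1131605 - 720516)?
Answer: 404687787655293096/292496208925 ≈ 1.3836e+6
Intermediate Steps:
C = 510511 (C = 4 - 1*(-510507) = 4 + 510507 = 510511)
g = -140219/1852121 (g = (-370292 + 510511)/(-1131605 - 720516) = 140219/(-1852121) = 140219*(-1/1852121) = -140219/1852121 ≈ -0.075707)
(1383566 + g) - 1/(-157925) = (1383566 - 140219/1852121) - 1/(-157925) = 2562531503267/1852121 - 1*(-1/157925) = 2562531503267/1852121 + 1/157925 = 404687787655293096/292496208925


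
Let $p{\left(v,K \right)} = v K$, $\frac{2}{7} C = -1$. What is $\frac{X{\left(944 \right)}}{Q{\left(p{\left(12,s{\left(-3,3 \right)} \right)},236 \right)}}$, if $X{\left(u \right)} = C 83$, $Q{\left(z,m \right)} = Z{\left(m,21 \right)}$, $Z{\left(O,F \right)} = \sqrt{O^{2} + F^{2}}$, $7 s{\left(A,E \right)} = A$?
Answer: $- \frac{581 \sqrt{56137}}{112274} \approx -1.2261$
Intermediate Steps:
$C = - \frac{7}{2}$ ($C = \frac{7}{2} \left(-1\right) = - \frac{7}{2} \approx -3.5$)
$s{\left(A,E \right)} = \frac{A}{7}$
$Z{\left(O,F \right)} = \sqrt{F^{2} + O^{2}}$
$p{\left(v,K \right)} = K v$
$Q{\left(z,m \right)} = \sqrt{441 + m^{2}}$ ($Q{\left(z,m \right)} = \sqrt{21^{2} + m^{2}} = \sqrt{441 + m^{2}}$)
$X{\left(u \right)} = - \frac{581}{2}$ ($X{\left(u \right)} = \left(- \frac{7}{2}\right) 83 = - \frac{581}{2}$)
$\frac{X{\left(944 \right)}}{Q{\left(p{\left(12,s{\left(-3,3 \right)} \right)},236 \right)}} = - \frac{581}{2 \sqrt{441 + 236^{2}}} = - \frac{581}{2 \sqrt{441 + 55696}} = - \frac{581}{2 \sqrt{56137}} = - \frac{581 \frac{\sqrt{56137}}{56137}}{2} = - \frac{581 \sqrt{56137}}{112274}$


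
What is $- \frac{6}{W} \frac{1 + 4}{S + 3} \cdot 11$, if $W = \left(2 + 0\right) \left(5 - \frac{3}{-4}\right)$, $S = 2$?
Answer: $- \frac{132}{23} \approx -5.7391$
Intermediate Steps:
$W = \frac{23}{2}$ ($W = 2 \left(5 - - \frac{3}{4}\right) = 2 \left(5 + \frac{3}{4}\right) = 2 \cdot \frac{23}{4} = \frac{23}{2} \approx 11.5$)
$- \frac{6}{W} \frac{1 + 4}{S + 3} \cdot 11 = - \frac{6}{\frac{23}{2}} \frac{1 + 4}{2 + 3} \cdot 11 = \left(-6\right) \frac{2}{23} \cdot \frac{5}{5} \cdot 11 = - \frac{12 \cdot 5 \cdot \frac{1}{5}}{23} \cdot 11 = \left(- \frac{12}{23}\right) 1 \cdot 11 = \left(- \frac{12}{23}\right) 11 = - \frac{132}{23}$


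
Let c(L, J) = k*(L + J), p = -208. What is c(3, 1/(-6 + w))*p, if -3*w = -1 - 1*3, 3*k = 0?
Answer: 0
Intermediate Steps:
k = 0 (k = (⅓)*0 = 0)
w = 4/3 (w = -(-1 - 1*3)/3 = -(-1 - 3)/3 = -⅓*(-4) = 4/3 ≈ 1.3333)
c(L, J) = 0 (c(L, J) = 0*(L + J) = 0*(J + L) = 0)
c(3, 1/(-6 + w))*p = 0*(-208) = 0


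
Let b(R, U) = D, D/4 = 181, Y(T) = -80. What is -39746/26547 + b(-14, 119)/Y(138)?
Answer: -5599927/530940 ≈ -10.547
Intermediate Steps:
D = 724 (D = 4*181 = 724)
b(R, U) = 724
-39746/26547 + b(-14, 119)/Y(138) = -39746/26547 + 724/(-80) = -39746*1/26547 + 724*(-1/80) = -39746/26547 - 181/20 = -5599927/530940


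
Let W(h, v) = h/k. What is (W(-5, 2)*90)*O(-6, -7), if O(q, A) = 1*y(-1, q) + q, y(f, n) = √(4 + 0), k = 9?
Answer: 200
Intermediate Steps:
W(h, v) = h/9
y(f, n) = 2 (y(f, n) = √4 = 2)
O(q, A) = 2 + q (O(q, A) = 1*2 + q = 2 + q)
(W(-5, 2)*90)*O(-6, -7) = (((⅑)*(-5))*90)*(2 - 6) = -5/9*90*(-4) = -50*(-4) = 200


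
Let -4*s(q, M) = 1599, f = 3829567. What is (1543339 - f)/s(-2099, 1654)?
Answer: 3048304/533 ≈ 5719.1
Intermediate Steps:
s(q, M) = -1599/4 (s(q, M) = -¼*1599 = -1599/4)
(1543339 - f)/s(-2099, 1654) = (1543339 - 1*3829567)/(-1599/4) = (1543339 - 3829567)*(-4/1599) = -2286228*(-4/1599) = 3048304/533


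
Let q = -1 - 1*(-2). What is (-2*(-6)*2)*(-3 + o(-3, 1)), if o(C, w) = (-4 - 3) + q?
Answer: -216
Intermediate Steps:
q = 1 (q = -1 + 2 = 1)
o(C, w) = -6 (o(C, w) = (-4 - 3) + 1 = -7 + 1 = -6)
(-2*(-6)*2)*(-3 + o(-3, 1)) = (-2*(-6)*2)*(-3 - 6) = (12*2)*(-9) = 24*(-9) = -216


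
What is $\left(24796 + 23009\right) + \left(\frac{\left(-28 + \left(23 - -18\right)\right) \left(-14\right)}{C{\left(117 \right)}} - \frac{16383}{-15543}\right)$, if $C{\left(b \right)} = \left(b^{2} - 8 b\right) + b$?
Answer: $\frac{3715246391}{77715} \approx 47806.0$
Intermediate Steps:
$C{\left(b \right)} = b^{2} - 7 b$
$\left(24796 + 23009\right) + \left(\frac{\left(-28 + \left(23 - -18\right)\right) \left(-14\right)}{C{\left(117 \right)}} - \frac{16383}{-15543}\right) = \left(24796 + 23009\right) + \left(\frac{\left(-28 + \left(23 - -18\right)\right) \left(-14\right)}{117 \left(-7 + 117\right)} - \frac{16383}{-15543}\right) = 47805 + \left(\frac{\left(-28 + \left(23 + 18\right)\right) \left(-14\right)}{117 \cdot 110} - - \frac{5461}{5181}\right) = 47805 + \left(\frac{\left(-28 + 41\right) \left(-14\right)}{12870} + \frac{5461}{5181}\right) = 47805 + \left(13 \left(-14\right) \frac{1}{12870} + \frac{5461}{5181}\right) = 47805 + \left(\left(-182\right) \frac{1}{12870} + \frac{5461}{5181}\right) = 47805 + \left(- \frac{7}{495} + \frac{5461}{5181}\right) = 47805 + \frac{80816}{77715} = \frac{3715246391}{77715}$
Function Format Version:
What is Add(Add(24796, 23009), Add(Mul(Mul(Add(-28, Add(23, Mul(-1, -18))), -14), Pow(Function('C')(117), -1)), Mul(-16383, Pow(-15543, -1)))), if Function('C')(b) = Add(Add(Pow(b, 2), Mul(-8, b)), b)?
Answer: Rational(3715246391, 77715) ≈ 47806.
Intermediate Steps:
Function('C')(b) = Add(Pow(b, 2), Mul(-7, b))
Add(Add(24796, 23009), Add(Mul(Mul(Add(-28, Add(23, Mul(-1, -18))), -14), Pow(Function('C')(117), -1)), Mul(-16383, Pow(-15543, -1)))) = Add(Add(24796, 23009), Add(Mul(Mul(Add(-28, Add(23, Mul(-1, -18))), -14), Pow(Mul(117, Add(-7, 117)), -1)), Mul(-16383, Pow(-15543, -1)))) = Add(47805, Add(Mul(Mul(Add(-28, Add(23, 18)), -14), Pow(Mul(117, 110), -1)), Mul(-16383, Rational(-1, 15543)))) = Add(47805, Add(Mul(Mul(Add(-28, 41), -14), Pow(12870, -1)), Rational(5461, 5181))) = Add(47805, Add(Mul(Mul(13, -14), Rational(1, 12870)), Rational(5461, 5181))) = Add(47805, Add(Mul(-182, Rational(1, 12870)), Rational(5461, 5181))) = Add(47805, Add(Rational(-7, 495), Rational(5461, 5181))) = Add(47805, Rational(80816, 77715)) = Rational(3715246391, 77715)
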